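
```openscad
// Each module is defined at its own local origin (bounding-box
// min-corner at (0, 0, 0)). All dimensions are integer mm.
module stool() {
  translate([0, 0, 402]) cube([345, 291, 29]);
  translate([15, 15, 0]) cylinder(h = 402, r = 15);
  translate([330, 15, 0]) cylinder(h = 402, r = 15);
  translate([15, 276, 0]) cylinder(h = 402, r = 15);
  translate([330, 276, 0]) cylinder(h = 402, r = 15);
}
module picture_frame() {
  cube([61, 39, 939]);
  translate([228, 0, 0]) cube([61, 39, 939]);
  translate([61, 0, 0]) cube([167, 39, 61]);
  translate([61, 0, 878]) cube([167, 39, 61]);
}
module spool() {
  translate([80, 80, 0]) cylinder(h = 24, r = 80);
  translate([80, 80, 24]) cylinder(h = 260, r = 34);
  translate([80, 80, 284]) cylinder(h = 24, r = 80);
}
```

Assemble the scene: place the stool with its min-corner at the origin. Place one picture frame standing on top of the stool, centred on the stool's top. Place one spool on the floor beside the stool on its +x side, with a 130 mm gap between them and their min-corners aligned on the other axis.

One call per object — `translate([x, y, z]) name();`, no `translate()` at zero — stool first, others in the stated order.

stool();
translate([28, 126, 431]) picture_frame();
translate([475, 0, 0]) spool();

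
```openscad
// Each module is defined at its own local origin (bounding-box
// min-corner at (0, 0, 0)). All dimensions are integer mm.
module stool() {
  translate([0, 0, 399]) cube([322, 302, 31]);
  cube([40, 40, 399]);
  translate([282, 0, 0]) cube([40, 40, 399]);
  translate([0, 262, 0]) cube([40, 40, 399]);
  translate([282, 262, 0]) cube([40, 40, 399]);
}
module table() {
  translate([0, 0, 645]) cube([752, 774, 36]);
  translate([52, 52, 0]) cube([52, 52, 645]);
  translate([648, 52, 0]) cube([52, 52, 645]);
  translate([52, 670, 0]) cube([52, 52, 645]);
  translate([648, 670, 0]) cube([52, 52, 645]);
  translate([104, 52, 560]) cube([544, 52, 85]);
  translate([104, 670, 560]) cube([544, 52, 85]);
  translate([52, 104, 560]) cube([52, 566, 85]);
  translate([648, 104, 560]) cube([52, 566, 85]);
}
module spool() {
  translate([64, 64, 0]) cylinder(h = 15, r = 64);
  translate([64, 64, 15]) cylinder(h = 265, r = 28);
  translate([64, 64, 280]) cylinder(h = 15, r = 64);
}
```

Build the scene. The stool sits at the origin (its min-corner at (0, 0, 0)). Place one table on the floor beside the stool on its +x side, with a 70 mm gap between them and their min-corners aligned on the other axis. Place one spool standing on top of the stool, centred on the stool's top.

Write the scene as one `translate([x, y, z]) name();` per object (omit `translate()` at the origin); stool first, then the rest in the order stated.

stool();
translate([392, 0, 0]) table();
translate([97, 87, 430]) spool();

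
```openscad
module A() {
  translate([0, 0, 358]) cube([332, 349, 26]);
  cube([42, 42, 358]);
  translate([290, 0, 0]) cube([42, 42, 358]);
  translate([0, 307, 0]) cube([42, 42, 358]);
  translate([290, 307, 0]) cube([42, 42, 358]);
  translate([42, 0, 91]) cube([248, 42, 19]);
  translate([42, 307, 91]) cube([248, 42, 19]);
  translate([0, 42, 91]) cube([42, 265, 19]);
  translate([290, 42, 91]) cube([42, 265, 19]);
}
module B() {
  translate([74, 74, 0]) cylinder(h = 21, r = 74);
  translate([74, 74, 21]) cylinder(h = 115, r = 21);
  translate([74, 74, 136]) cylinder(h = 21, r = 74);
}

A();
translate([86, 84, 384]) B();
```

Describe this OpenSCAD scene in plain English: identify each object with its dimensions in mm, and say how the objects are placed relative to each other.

A is a four-legged stool. The seat is 332×349 mm, 26 mm thick, top at z = 384 mm. It stands on four square legs, each 42×42 mm in cross-section, from z = 0 to the seat underside, each flush with a corner of the seat. Four stretchers, 42 mm wide and 19 mm tall, connect adjacent legs with their undersides at z = 91 mm, each running between the inner faces of the legs it joins and aligned with the legs' outer faces on the other axis.

B is a spool: two coaxial disc flanges of radius 74 mm and thickness 21 mm, joined by a core cylinder of radius 21 mm and height 115 mm. The lower flange rests on z = 0 and the three cylinders share a vertical axis.

The spool is on top of the stool.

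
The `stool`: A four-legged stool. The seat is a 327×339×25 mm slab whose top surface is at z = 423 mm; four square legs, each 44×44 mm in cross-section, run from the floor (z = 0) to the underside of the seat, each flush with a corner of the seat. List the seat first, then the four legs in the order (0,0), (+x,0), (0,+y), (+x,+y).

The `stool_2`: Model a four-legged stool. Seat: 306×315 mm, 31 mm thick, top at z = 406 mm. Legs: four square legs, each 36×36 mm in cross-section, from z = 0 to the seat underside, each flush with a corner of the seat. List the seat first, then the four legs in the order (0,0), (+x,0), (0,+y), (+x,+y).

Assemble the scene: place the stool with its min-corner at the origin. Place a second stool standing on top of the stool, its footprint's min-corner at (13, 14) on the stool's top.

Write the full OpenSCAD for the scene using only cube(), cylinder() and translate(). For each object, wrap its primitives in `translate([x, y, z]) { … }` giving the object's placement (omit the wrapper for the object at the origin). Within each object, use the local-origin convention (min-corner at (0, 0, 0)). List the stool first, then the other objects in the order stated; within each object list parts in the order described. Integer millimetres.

translate([0, 0, 398]) cube([327, 339, 25]);
cube([44, 44, 398]);
translate([283, 0, 0]) cube([44, 44, 398]);
translate([0, 295, 0]) cube([44, 44, 398]);
translate([283, 295, 0]) cube([44, 44, 398]);
translate([13, 14, 423]) {
  translate([0, 0, 375]) cube([306, 315, 31]);
  cube([36, 36, 375]);
  translate([270, 0, 0]) cube([36, 36, 375]);
  translate([0, 279, 0]) cube([36, 36, 375]);
  translate([270, 279, 0]) cube([36, 36, 375]);
}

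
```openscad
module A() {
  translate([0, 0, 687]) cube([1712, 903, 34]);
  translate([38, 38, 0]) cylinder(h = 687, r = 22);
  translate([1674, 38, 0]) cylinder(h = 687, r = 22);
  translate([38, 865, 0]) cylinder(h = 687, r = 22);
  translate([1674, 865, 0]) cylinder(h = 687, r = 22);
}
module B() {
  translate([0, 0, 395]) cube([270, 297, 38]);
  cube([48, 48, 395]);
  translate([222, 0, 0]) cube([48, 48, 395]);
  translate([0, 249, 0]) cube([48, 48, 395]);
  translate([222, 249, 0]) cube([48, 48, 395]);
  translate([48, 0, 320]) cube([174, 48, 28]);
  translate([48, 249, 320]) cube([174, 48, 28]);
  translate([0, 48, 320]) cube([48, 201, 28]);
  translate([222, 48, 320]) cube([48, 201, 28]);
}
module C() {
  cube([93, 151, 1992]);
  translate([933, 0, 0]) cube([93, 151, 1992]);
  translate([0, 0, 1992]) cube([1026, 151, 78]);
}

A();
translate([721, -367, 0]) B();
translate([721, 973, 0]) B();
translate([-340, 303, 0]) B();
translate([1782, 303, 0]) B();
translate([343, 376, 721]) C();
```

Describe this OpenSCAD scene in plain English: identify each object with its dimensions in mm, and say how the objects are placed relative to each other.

A is a rectangular dining table. The top is 1712×903×34 mm with its upper surface at z = 721 mm. It stands on four round legs of 44 mm diameter, each leg's bounding box inset 16 mm from the nearest pair of top edges, running from the floor to the underside of the top.

B is a four-legged stool. The seat is a 270×297×38 mm slab whose top surface is at z = 433 mm; four square legs, each 48×48 mm in cross-section, run from the floor (z = 0) to the underside of the seat, each flush with a corner of the seat. Four stretchers, 48 mm wide and 28 mm tall, connect adjacent legs with their undersides at z = 320 mm, each running between the inner faces of the legs it joins and aligned with the legs' outer faces on the other axis.

C is a door frame. The clear opening is 840 mm wide and 1992 mm high. Two 93 mm wide jambs, 151 mm deep, stand either side of the opening from the floor to the top of the opening. A 78 mm thick head sits across the top of both jambs, spanning the full outside width of the frame.

Four stools sit around the table at the −y, +y, −x, +x sides. The door frame is on top of the table, centred.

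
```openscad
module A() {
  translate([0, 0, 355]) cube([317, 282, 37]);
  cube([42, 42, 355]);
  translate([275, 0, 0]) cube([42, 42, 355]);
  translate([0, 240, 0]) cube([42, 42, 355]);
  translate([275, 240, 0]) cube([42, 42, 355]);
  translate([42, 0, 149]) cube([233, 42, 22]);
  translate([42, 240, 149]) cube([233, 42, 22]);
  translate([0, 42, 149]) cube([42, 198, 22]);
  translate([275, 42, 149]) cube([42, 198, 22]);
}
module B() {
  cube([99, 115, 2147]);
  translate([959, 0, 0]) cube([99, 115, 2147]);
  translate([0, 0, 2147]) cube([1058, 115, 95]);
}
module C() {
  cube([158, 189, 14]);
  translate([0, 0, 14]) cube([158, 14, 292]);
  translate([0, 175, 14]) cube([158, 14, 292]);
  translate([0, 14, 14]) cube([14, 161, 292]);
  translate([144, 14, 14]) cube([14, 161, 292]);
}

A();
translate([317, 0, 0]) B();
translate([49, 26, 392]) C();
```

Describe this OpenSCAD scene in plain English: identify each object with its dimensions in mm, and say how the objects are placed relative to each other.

A is a simple wooden stool: a rectangular seat 317 mm (x) by 282 mm (y), 37 mm thick, top face at z = 392 mm, on four square legs, each 42×42 mm in cross-section. The legs rest on z = 0, each flush with a corner of the seat. Four stretchers, 42 mm wide and 22 mm tall, connect adjacent legs with their undersides at z = 149 mm, each running between the inner faces of the legs it joins and aligned with the legs' outer faces on the other axis.

B is a rectangular door frame: two vertical jambs of 99×115 mm section, 2147 mm tall, with a clear opening 860 mm wide between their inner faces. A header 95 mm tall and 115 mm deep lies on top of the jambs and spans the full outside width.

C is an open-topped rectangular box: outside dimensions 158×189×306 mm, with a uniform wall and base thickness of 14 mm. The base is a full 158×189 slab on the floor; four walls sit on top of the base. The front and back walls (the −y and +y sides) span the full width; the two side walls fit between them.

The door frame is against the stool's +x side, with their −y faces flush. The open box is on top of the stool.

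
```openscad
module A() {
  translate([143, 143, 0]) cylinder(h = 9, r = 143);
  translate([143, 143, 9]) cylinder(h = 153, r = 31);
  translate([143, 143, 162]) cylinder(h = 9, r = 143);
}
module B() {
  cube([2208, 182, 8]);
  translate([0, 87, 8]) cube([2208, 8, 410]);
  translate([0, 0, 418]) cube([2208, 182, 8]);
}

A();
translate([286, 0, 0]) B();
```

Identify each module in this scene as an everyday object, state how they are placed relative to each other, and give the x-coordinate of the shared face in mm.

The spool's +x face and the I-beam's −x face are both at x = 286 mm.

A is a spool. B is an I-beam. The I-beam is against the spool's +x side, with their −y faces flush. The x-coordinate of the shared face is 286 mm.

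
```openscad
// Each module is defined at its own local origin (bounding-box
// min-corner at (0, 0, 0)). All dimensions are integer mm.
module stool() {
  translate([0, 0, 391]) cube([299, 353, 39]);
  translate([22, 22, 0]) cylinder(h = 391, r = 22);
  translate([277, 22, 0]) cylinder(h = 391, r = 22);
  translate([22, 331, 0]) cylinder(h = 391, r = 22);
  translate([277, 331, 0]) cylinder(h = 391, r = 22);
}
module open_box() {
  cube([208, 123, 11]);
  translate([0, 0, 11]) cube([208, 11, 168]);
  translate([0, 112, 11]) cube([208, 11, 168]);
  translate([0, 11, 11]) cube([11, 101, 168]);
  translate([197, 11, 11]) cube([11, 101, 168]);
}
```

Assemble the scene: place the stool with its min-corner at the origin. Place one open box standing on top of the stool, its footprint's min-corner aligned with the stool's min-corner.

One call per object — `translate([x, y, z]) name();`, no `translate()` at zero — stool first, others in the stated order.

stool();
translate([0, 0, 430]) open_box();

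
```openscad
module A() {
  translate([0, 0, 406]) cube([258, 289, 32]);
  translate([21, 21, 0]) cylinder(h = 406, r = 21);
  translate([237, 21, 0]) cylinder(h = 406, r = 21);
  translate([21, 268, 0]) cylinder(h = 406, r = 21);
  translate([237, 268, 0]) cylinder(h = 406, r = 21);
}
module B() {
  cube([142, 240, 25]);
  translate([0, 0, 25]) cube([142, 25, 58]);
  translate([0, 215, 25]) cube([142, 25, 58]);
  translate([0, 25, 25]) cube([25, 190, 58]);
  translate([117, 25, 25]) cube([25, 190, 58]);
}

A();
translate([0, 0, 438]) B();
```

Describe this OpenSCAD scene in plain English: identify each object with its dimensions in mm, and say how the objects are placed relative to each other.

A is a four-legged stool. The seat is 258×289 mm, 32 mm thick, top at z = 438 mm. It stands on four round legs, each 42 mm in diameter, from z = 0 to the seat underside, each leg's axis is inset half a diameter from the nearest pair of seat edges (so the leg's bounding box is flush with the corner).

B is an open-topped rectangular box: outside dimensions 142×240×83 mm, with a uniform wall and base thickness of 25 mm. The base is a full 142×240 slab on the floor; four walls sit on top of the base. The front and back walls (the −y and +y sides) span the full width; the two side walls fit between them.

The open box is on top of the stool.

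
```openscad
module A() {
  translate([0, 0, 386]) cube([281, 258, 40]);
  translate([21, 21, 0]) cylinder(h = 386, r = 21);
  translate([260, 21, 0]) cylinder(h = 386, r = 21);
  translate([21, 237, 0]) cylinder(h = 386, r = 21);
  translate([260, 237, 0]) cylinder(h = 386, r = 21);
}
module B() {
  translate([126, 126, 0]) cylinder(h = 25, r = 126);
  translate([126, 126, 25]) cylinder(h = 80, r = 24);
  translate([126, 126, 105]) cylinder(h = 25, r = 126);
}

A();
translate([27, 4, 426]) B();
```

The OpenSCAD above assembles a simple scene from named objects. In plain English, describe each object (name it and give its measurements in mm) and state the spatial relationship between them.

A is a simple wooden stool: a rectangular seat 281 mm (x) by 258 mm (y), 40 mm thick, top face at z = 426 mm, on four round legs, each 42 mm in diameter. The legs rest on z = 0, each leg's axis is inset half a diameter from the nearest pair of seat edges (so the leg's bounding box is flush with the corner).

B is a spool: two coaxial disc flanges of radius 126 mm and thickness 25 mm, joined by a core cylinder of radius 24 mm and height 80 mm. The lower flange rests on z = 0 and the three cylinders share a vertical axis.

The spool is on top of the stool.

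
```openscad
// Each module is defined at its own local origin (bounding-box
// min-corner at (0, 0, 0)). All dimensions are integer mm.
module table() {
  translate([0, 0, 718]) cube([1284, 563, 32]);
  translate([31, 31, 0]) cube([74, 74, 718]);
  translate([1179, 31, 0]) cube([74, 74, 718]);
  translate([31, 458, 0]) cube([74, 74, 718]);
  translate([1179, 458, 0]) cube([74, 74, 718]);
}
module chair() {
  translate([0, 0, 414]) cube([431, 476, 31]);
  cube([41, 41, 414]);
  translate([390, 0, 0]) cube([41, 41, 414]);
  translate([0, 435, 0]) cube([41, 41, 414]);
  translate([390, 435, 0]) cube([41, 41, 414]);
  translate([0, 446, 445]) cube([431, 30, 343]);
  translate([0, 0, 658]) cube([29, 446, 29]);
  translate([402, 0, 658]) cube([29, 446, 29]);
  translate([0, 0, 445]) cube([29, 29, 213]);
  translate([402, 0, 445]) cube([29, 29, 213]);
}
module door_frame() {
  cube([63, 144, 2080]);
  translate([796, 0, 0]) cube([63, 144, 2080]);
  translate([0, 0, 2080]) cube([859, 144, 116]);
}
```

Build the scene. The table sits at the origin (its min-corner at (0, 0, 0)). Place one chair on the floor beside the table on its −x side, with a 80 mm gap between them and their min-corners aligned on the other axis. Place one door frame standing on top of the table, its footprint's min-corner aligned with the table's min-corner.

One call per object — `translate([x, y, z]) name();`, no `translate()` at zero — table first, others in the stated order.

table();
translate([-511, 0, 0]) chair();
translate([0, 0, 750]) door_frame();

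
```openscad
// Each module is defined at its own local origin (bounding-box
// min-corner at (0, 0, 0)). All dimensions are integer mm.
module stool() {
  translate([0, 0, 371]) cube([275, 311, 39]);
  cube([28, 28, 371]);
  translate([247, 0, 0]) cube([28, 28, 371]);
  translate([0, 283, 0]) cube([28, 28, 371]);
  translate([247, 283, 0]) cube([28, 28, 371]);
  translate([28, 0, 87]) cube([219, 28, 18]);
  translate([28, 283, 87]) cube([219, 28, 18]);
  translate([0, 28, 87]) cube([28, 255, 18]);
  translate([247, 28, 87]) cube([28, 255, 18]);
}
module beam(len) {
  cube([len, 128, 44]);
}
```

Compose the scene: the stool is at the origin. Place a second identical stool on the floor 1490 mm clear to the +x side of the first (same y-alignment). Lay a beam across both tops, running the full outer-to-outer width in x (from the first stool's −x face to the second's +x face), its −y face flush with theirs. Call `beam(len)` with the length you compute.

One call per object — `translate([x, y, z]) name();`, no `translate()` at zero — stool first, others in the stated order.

stool();
translate([1765, 0, 0]) stool();
translate([0, 0, 410]) beam(2040);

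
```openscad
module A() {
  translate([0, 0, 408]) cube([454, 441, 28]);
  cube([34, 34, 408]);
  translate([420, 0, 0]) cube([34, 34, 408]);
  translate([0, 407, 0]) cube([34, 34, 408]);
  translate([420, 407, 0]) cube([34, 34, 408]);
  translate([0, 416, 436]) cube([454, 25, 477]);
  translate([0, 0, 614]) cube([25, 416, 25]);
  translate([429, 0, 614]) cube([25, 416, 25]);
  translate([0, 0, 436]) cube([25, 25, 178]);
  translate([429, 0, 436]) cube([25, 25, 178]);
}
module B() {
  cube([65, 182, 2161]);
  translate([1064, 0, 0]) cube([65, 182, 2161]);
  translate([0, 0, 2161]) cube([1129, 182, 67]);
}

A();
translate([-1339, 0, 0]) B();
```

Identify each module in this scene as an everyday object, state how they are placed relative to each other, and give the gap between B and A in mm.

A is a chair. B is a door frame. The door frame is on the floor beside the chair on its −x side. The gap between the door frame and the chair is 210 mm.

The door frame's nearest face is 210 mm from the chair's −x face.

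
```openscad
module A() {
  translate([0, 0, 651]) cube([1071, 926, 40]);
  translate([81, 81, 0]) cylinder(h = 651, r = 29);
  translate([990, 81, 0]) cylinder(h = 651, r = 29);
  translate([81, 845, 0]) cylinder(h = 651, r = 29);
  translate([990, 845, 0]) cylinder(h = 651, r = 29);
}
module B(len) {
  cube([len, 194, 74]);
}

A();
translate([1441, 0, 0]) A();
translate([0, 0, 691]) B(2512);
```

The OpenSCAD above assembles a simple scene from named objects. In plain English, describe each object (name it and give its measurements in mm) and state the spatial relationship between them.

A is a rectangular dining table. The top is 1071×926×40 mm with its upper surface at z = 691 mm. It stands on four round legs of 58 mm diameter, each leg's bounding box inset 52 mm from the nearest pair of top edges, running from the floor to the underside of the top.

B is a rectangular beam 2512 mm long (x), 194 mm deep (y), 74 mm thick (z).

The beam spans the tops of two tables placed 370 mm apart, resting at z = 691 mm.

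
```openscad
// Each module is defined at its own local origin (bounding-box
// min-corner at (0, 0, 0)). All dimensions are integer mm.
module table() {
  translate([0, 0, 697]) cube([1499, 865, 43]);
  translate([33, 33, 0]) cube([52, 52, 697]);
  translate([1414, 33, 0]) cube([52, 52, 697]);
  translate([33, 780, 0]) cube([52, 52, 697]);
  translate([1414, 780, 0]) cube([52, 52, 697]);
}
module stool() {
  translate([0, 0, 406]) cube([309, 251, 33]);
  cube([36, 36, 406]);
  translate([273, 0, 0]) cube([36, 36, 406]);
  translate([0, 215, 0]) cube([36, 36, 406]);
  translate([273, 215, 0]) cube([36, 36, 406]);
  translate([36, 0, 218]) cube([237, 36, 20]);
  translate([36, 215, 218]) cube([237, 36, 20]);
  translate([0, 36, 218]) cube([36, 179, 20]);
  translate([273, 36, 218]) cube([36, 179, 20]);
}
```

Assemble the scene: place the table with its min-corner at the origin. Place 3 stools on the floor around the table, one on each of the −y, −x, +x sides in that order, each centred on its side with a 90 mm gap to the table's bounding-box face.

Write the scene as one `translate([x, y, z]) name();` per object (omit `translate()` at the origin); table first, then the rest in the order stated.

table();
translate([595, -341, 0]) stool();
translate([-399, 307, 0]) stool();
translate([1589, 307, 0]) stool();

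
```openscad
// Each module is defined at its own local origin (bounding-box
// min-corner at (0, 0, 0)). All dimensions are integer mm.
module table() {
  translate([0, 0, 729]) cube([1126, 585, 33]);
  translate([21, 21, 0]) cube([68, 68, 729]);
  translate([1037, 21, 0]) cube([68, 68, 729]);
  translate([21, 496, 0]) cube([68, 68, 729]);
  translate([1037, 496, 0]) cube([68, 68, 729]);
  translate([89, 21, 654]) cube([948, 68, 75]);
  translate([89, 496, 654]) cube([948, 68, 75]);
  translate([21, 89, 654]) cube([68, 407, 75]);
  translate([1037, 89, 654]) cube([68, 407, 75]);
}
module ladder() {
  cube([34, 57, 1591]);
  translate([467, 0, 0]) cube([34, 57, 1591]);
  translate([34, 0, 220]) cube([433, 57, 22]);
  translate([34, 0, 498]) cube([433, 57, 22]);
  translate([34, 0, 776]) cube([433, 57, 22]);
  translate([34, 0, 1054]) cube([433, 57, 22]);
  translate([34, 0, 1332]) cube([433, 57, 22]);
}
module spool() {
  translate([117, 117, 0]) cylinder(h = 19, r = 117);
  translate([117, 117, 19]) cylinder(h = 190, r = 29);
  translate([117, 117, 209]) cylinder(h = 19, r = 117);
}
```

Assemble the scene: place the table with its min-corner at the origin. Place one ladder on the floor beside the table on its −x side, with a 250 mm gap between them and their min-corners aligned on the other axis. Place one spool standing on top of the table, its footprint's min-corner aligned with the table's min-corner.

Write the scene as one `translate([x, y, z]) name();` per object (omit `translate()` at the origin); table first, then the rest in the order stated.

table();
translate([-751, 0, 0]) ladder();
translate([0, 0, 762]) spool();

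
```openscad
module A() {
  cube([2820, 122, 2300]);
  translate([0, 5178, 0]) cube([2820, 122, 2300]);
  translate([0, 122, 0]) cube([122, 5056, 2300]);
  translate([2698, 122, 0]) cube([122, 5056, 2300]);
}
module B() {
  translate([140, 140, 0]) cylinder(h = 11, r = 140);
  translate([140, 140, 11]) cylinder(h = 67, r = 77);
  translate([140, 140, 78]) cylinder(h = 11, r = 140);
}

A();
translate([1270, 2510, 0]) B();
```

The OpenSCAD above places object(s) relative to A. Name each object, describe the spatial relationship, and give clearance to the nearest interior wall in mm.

Clearances: x = 1148, y = 2388; minimum 1148 mm.

A is a house frame. B is a spool. The spool sits inside the house frame, centred. The clearance to the nearest interior wall is 1148 mm.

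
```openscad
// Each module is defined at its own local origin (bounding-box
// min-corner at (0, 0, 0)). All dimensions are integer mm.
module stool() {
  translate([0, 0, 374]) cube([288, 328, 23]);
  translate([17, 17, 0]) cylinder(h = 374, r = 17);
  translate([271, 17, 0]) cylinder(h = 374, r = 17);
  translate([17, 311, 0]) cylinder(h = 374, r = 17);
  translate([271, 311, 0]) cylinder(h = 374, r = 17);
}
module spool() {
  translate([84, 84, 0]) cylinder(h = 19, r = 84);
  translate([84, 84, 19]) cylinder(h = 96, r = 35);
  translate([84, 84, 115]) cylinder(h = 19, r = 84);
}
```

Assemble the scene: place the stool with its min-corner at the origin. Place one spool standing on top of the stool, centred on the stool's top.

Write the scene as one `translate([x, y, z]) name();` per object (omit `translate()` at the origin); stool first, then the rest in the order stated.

stool();
translate([60, 80, 397]) spool();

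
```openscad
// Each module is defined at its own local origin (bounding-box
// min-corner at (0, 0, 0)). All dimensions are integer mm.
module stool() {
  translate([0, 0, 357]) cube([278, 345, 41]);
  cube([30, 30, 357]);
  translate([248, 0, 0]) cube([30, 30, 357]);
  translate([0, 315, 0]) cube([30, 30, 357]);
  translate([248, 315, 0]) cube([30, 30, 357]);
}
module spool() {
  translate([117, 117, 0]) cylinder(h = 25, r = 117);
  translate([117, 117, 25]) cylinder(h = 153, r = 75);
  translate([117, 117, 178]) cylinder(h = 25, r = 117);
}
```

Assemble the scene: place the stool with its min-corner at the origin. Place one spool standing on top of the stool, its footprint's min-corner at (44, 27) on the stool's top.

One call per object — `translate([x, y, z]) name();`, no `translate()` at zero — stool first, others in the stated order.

stool();
translate([44, 27, 398]) spool();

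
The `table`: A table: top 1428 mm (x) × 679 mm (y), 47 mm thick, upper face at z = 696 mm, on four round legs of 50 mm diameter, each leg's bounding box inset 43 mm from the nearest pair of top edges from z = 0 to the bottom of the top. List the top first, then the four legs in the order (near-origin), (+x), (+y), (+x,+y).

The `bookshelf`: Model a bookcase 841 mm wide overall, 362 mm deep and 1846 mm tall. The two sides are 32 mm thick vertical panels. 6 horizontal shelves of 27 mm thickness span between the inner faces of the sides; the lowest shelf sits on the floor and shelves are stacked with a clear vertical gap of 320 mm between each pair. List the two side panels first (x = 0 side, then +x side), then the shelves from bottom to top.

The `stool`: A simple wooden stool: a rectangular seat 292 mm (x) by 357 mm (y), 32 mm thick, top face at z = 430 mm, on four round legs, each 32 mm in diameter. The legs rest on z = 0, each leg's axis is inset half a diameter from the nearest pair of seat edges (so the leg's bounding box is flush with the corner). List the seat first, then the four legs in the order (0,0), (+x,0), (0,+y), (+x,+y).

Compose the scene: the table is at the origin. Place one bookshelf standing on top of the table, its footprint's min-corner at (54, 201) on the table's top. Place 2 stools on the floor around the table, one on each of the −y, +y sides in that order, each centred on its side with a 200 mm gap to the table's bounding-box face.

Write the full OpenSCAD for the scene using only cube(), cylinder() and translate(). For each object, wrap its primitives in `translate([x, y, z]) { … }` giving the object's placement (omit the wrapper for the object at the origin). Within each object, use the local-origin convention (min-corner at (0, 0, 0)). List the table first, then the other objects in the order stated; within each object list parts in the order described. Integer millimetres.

translate([0, 0, 649]) cube([1428, 679, 47]);
translate([68, 68, 0]) cylinder(h = 649, r = 25);
translate([1360, 68, 0]) cylinder(h = 649, r = 25);
translate([68, 611, 0]) cylinder(h = 649, r = 25);
translate([1360, 611, 0]) cylinder(h = 649, r = 25);
translate([54, 201, 696]) {
  cube([32, 362, 1846]);
  translate([809, 0, 0]) cube([32, 362, 1846]);
  translate([32, 0, 0]) cube([777, 362, 27]);
  translate([32, 0, 347]) cube([777, 362, 27]);
  translate([32, 0, 694]) cube([777, 362, 27]);
  translate([32, 0, 1041]) cube([777, 362, 27]);
  translate([32, 0, 1388]) cube([777, 362, 27]);
  translate([32, 0, 1735]) cube([777, 362, 27]);
}
translate([568, -557, 0]) {
  translate([0, 0, 398]) cube([292, 357, 32]);
  translate([16, 16, 0]) cylinder(h = 398, r = 16);
  translate([276, 16, 0]) cylinder(h = 398, r = 16);
  translate([16, 341, 0]) cylinder(h = 398, r = 16);
  translate([276, 341, 0]) cylinder(h = 398, r = 16);
}
translate([568, 879, 0]) {
  translate([0, 0, 398]) cube([292, 357, 32]);
  translate([16, 16, 0]) cylinder(h = 398, r = 16);
  translate([276, 16, 0]) cylinder(h = 398, r = 16);
  translate([16, 341, 0]) cylinder(h = 398, r = 16);
  translate([276, 341, 0]) cylinder(h = 398, r = 16);
}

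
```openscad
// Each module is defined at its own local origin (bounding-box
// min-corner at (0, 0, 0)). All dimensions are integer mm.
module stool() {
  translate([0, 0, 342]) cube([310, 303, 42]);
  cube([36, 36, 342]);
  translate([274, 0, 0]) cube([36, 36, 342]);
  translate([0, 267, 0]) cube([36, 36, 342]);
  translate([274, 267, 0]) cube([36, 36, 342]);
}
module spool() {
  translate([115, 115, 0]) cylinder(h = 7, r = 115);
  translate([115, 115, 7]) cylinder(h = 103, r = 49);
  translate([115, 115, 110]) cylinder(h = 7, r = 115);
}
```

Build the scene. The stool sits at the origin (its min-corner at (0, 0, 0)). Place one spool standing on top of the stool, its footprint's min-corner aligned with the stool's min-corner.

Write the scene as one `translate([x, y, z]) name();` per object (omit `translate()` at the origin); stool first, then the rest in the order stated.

stool();
translate([0, 0, 384]) spool();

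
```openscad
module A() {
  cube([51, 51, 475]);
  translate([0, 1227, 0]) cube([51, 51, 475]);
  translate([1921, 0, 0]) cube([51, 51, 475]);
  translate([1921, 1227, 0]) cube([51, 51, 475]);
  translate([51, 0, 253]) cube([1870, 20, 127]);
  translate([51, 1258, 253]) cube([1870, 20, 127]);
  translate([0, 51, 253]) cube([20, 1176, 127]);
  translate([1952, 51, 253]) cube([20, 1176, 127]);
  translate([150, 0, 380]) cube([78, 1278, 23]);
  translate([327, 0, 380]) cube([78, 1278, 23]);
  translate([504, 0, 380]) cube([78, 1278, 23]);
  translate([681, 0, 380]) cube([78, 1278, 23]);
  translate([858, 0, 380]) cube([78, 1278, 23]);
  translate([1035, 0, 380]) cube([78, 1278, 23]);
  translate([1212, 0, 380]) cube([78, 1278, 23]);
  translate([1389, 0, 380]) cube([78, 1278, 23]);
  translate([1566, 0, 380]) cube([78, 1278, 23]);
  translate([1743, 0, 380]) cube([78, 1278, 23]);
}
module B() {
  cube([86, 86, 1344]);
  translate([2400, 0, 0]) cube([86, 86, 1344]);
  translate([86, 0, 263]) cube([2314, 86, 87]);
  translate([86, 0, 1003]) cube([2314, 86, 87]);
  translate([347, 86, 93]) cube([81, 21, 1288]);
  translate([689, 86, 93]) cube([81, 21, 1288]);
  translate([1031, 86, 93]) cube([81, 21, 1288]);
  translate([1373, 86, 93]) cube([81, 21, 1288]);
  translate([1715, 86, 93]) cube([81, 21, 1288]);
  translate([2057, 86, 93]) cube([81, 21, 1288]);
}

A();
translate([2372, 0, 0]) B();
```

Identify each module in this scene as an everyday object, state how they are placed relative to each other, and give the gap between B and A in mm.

A is a bed frame. B is a fence section. The fence section is on the floor beside the bed frame on its +x side. The gap between the fence section and the bed frame is 400 mm.

The fence section's nearest face is 400 mm from the bed frame's +x face.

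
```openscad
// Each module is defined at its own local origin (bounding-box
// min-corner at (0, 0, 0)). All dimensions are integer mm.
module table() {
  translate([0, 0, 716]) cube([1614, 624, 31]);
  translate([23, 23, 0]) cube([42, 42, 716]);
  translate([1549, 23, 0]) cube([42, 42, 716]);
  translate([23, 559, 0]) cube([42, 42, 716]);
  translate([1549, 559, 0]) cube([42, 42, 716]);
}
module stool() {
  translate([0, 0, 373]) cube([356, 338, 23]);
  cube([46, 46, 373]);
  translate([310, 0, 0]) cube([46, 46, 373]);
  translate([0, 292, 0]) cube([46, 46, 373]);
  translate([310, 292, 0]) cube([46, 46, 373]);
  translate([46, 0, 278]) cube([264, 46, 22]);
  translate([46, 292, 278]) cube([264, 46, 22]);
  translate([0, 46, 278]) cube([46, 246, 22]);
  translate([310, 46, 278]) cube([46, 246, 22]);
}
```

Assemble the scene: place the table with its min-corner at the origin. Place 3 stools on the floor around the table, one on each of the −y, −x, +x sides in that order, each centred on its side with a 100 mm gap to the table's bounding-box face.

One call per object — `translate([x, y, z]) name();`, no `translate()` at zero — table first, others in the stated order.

table();
translate([629, -438, 0]) stool();
translate([-456, 143, 0]) stool();
translate([1714, 143, 0]) stool();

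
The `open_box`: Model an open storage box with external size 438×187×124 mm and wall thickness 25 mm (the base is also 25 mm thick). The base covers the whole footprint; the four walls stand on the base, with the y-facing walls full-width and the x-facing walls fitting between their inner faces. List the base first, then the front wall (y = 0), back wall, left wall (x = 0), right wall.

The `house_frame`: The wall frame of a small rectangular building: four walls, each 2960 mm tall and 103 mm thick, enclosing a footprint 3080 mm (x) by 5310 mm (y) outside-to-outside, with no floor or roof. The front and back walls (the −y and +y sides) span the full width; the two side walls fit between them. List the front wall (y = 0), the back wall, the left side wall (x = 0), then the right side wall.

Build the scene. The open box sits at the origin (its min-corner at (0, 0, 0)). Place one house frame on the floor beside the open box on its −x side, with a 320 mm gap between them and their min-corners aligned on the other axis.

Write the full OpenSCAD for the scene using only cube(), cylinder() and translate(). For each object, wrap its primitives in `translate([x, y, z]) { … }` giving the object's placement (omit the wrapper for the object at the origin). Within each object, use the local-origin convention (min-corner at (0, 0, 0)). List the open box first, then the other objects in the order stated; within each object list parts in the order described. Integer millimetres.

cube([438, 187, 25]);
translate([0, 0, 25]) cube([438, 25, 99]);
translate([0, 162, 25]) cube([438, 25, 99]);
translate([0, 25, 25]) cube([25, 137, 99]);
translate([413, 25, 25]) cube([25, 137, 99]);
translate([-3400, 0, 0]) {
  cube([3080, 103, 2960]);
  translate([0, 5207, 0]) cube([3080, 103, 2960]);
  translate([0, 103, 0]) cube([103, 5104, 2960]);
  translate([2977, 103, 0]) cube([103, 5104, 2960]);
}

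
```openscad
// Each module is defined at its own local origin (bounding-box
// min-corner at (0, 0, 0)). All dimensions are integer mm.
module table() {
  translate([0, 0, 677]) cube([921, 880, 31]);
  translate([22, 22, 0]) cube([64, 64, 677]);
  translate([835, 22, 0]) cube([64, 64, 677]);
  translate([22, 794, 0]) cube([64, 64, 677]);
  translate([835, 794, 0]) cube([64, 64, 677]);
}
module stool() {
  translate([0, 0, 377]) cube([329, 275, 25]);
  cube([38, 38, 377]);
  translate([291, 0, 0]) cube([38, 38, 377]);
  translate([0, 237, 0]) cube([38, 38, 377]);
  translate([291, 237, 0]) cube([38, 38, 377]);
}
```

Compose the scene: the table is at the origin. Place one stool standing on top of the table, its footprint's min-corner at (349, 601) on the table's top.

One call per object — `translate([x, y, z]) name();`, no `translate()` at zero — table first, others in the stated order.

table();
translate([349, 601, 708]) stool();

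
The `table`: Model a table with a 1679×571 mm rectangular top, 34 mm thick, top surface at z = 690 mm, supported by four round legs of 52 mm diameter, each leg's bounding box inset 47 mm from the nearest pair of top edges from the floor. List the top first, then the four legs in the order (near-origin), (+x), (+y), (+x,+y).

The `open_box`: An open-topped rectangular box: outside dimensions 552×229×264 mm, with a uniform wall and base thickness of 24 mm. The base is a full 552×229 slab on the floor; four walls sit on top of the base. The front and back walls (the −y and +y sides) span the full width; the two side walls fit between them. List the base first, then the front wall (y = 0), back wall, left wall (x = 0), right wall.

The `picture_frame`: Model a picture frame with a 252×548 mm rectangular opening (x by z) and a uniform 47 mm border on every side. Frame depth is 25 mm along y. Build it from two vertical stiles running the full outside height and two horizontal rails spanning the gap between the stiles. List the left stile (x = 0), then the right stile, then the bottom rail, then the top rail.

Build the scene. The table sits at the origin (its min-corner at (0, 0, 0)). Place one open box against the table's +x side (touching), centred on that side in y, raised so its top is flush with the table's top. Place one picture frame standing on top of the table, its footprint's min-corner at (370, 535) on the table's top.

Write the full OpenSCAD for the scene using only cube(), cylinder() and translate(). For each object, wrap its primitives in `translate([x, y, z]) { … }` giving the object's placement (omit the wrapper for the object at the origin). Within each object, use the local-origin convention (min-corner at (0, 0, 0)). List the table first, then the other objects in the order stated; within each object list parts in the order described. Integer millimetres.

translate([0, 0, 656]) cube([1679, 571, 34]);
translate([73, 73, 0]) cylinder(h = 656, r = 26);
translate([1606, 73, 0]) cylinder(h = 656, r = 26);
translate([73, 498, 0]) cylinder(h = 656, r = 26);
translate([1606, 498, 0]) cylinder(h = 656, r = 26);
translate([1679, 171, 426]) {
  cube([552, 229, 24]);
  translate([0, 0, 24]) cube([552, 24, 240]);
  translate([0, 205, 24]) cube([552, 24, 240]);
  translate([0, 24, 24]) cube([24, 181, 240]);
  translate([528, 24, 24]) cube([24, 181, 240]);
}
translate([370, 535, 690]) {
  cube([47, 25, 642]);
  translate([299, 0, 0]) cube([47, 25, 642]);
  translate([47, 0, 0]) cube([252, 25, 47]);
  translate([47, 0, 595]) cube([252, 25, 47]);
}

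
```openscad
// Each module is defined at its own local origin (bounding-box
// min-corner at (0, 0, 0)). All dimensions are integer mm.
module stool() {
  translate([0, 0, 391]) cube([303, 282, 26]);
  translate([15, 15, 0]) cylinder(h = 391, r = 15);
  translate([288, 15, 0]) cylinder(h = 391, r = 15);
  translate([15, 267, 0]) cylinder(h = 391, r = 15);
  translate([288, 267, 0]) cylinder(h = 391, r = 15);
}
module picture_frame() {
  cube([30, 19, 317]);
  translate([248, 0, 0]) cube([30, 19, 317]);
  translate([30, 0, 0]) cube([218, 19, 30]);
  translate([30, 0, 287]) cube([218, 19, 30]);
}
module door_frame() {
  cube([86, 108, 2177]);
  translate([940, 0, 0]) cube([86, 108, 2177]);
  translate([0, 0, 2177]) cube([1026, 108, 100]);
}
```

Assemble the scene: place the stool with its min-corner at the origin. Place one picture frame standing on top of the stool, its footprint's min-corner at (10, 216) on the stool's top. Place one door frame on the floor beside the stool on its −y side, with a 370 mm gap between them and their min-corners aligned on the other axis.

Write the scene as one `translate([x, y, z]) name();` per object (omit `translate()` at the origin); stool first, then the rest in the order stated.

stool();
translate([10, 216, 417]) picture_frame();
translate([0, -478, 0]) door_frame();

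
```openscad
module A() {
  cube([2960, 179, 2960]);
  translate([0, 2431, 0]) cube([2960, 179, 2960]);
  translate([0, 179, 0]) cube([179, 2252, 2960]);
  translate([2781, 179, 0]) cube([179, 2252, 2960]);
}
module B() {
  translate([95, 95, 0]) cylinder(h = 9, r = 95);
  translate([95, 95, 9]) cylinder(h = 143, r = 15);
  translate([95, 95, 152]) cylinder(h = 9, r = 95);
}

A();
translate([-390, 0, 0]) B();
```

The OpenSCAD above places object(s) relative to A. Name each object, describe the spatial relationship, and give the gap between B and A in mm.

The spool's nearest face is 200 mm from the house frame's −x face.

A is a house frame. B is a spool. The spool is on the floor beside the house frame on its −x side. The gap between the spool and the house frame is 200 mm.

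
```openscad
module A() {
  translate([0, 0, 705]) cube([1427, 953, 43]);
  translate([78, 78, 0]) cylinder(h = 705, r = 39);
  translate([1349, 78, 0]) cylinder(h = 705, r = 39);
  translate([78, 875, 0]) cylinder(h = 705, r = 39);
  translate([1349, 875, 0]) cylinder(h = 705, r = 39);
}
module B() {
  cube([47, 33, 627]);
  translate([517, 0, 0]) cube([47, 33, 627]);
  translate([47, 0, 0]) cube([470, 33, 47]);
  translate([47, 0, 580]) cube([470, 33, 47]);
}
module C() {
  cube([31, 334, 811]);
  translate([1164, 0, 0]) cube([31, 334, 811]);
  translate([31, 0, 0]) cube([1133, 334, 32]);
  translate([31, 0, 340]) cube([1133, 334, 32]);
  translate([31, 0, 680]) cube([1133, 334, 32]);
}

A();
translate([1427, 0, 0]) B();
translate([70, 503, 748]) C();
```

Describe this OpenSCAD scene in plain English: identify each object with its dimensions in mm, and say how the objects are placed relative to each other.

A is a table: top 1427 mm (x) × 953 mm (y), 43 mm thick, upper face at z = 748 mm, on four round legs of 78 mm diameter, each leg's bounding box inset 39 mm from the nearest pair of top edges, running from z = 0 to the bottom of the top.

B is a picture frame with a 470×533 mm rectangular opening (x by z) and a uniform 47 mm border on every side. Frame depth is 33 mm along y. It is built from two vertical stiles running the full outside height and two horizontal rails spanning the gap between the stiles.

C is a bookshelf 1195 mm wide overall, 334 mm deep and 811 mm tall. The two sides are 31 mm thick vertical panels. 3 horizontal shelves of 32 mm thickness span between the inner faces of the sides; the lowest shelf sits on the floor and shelves are stacked with a clear vertical gap of 308 mm between each pair.

The picture frame is against the table's +x side, with their −y faces flush. The bookshelf is on top of the table.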